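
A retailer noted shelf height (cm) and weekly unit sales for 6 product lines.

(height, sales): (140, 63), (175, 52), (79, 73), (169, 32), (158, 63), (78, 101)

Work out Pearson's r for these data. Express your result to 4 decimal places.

n = 6, Σx = 799, Σy = 384, Σx² = 116075, Σy² = 27196, Σxy = 46927
nΣxy − ΣxΣy = 281562 − 306816 = -25254
nΣx² − (Σx)² = 696450 − 638401 = 58049; nΣy² − (Σy)² = 163176 − 147456 = 15720
r = -25254 / √(58049 × 15720) = -25254 / 30208.1161 ≈ -0.8360

-0.8360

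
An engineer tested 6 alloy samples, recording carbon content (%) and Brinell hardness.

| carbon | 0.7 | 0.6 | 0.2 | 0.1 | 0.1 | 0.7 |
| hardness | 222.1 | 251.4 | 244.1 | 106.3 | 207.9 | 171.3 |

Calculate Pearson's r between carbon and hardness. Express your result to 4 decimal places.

n = 6, Σx = 2.4, Σy = 1203.1, Σx² = 1.4, Σy² = 255980.97, Σxy = 506.46
nΣxy − ΣxΣy = 3038.76 − 2887.44 = 151.32
nΣx² − (Σx)² = 8.4 − 5.76 = 2.64; nΣy² − (Σy)² = 1535885.82 − 1447449.61 = 88436.21
r = 151.32 / √(2.64 × 88436.21) = 151.32 / 483.1890 ≈ 0.3132

0.3132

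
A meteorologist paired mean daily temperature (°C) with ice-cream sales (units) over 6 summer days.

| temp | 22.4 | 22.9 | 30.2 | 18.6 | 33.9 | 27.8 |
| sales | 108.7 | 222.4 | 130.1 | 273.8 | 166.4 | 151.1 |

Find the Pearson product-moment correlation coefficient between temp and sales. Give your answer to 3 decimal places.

n = 6, Σx = 155.8, Σy = 1052.5, Σx² = 4206.22, Σy² = 203690.07, Σxy = 26391.08
nΣxy − ΣxΣy = 158346.48 − 163979.5 = -5633.02
nΣx² − (Σx)² = 25237.32 − 24273.64 = 963.68; nΣy² − (Σy)² = 1222140.42 − 1107756.25 = 114384.17
r = -5633.02 / √(963.68 × 114384.17) = -5633.02 / 10499.0350 ≈ -0.537

-0.537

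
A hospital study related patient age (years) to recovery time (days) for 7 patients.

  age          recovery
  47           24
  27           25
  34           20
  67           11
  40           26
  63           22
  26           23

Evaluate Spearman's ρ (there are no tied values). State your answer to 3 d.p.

Rank age: 5, 2, 3, 7, 4, 6, 1
Rank recovery: 5, 6, 2, 1, 7, 3, 4
d = rank(age) − rank(recovery): 0, -4, 1, 6, -3, 3, -3; Σd² = 80
ρ = 1 − 6Σd² / [n(n²−1)] = 1 − 6×80 / (7×48) = 1 − 480/336 ≈ -0.429

-0.429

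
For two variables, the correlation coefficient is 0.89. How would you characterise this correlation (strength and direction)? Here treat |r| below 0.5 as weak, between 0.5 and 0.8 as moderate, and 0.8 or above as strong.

r = 0.89 > 0 so the relationship is positive.
|r| = 0.89, which falls in the strong range.

strong positive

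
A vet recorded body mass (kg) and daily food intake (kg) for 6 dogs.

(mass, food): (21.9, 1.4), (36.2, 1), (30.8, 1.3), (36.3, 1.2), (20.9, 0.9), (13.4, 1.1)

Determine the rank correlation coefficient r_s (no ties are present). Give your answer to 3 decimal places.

0.200

Rank mass: 3, 5, 4, 6, 2, 1
Rank food: 6, 2, 5, 4, 1, 3
d = rank(mass) − rank(food): -3, 3, -1, 2, 1, -2; Σd² = 28
ρ = 1 − 6Σd² / [n(n²−1)] = 1 − 6×28 / (6×35) = 1 − 168/210 ≈ 0.200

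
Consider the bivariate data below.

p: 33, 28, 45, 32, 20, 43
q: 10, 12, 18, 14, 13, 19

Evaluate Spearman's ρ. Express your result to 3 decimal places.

0.543

Rank p: 4, 2, 6, 3, 1, 5
Rank q: 1, 2, 5, 4, 3, 6
d = rank(p) − rank(q): 3, 0, 1, -1, -2, -1; Σd² = 16
ρ = 1 − 6Σd² / [n(n²−1)] = 1 − 6×16 / (6×35) = 1 − 96/210 ≈ 0.543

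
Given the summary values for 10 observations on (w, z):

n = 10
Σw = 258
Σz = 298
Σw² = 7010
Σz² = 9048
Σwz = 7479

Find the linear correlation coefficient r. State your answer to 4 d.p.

r = (nΣwz − ΣwΣz) / √[(nΣw² − (Σw)²)(nΣz² − (Σz)²)]
Numerator: 10×7479 − 258×298 = -2094
Denominator: √[(70100 − 66564)(90480 − 88804)] = √[3536 × 1676] = 2434.4067
r = -2094 / 2434.4067 ≈ -0.8602

-0.8602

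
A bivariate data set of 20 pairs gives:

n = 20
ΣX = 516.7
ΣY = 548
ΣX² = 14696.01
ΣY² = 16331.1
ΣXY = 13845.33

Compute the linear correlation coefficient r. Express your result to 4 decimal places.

r = (nΣXY − ΣXΣY) / √[(nΣX² − (ΣX)²)(nΣY² − (ΣY)²)]
Numerator: 20×13845.33 − 516.7×548 = -6245
Denominator: √[(293920.2 − 266978.89)(326622 − 300304)] = √[26941.31 × 26318] = 26627.8312
r = -6245 / 26627.8312 ≈ -0.2345

-0.2345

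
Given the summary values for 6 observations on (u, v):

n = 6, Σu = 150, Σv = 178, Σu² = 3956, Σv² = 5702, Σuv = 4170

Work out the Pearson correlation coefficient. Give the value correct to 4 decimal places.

r = (nΣuv − ΣuΣv) / √[(nΣu² − (Σu)²)(nΣv² − (Σv)²)]
Numerator: 6×4170 − 150×178 = -1680
Denominator: √[(23736 − 22500)(34212 − 31684)] = √[1236 × 2528] = 1767.6561
r = -1680 / 1767.6561 ≈ -0.9504

-0.9504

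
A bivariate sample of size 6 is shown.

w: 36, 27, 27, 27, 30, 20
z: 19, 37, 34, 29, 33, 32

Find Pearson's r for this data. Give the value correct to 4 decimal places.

-0.6580

n = 6, Σw = 167, Σz = 184, Σw² = 4783, Σz² = 5840, Σwz = 5014
nΣwz − ΣwΣz = 30084 − 30728 = -644
nΣw² − (Σw)² = 28698 − 27889 = 809; nΣz² − (Σz)² = 35040 − 33856 = 1184
r = -644 / √(809 × 1184) = -644 / 978.7012 ≈ -0.6580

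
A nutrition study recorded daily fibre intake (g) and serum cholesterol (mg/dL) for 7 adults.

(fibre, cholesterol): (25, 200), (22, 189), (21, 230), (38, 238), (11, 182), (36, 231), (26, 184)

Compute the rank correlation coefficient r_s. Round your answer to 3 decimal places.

0.679

Rank fibre: 4, 3, 2, 7, 1, 6, 5
Rank cholesterol: 4, 3, 5, 7, 1, 6, 2
d = rank(fibre) − rank(cholesterol): 0, 0, -3, 0, 0, 0, 3; Σd² = 18
ρ = 1 − 6Σd² / [n(n²−1)] = 1 − 6×18 / (7×48) = 1 − 108/336 ≈ 0.679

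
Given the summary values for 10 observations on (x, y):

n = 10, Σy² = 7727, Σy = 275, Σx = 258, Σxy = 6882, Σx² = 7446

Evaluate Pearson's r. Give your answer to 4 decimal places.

r = (nΣxy − ΣxΣy) / √[(nΣx² − (Σx)²)(nΣy² − (Σy)²)]
Numerator: 10×6882 − 258×275 = -2130
Denominator: √[(74460 − 66564)(77270 − 75625)] = √[7896 × 1645] = 3604.0144
r = -2130 / 3604.0144 ≈ -0.5910

-0.5910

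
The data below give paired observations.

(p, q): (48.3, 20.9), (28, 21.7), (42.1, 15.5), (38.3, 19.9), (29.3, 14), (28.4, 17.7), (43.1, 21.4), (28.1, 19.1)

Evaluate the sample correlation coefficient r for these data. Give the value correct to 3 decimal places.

0.256

n = 8, Σp = 285.6, Σq = 150.2, Σp² = 10668.46, Σq² = 2876.02, Σpq = 5403.72
nΣpq − ΣpΣq = 43229.76 − 42897.12 = 332.64
nΣp² − (Σp)² = 85347.68 − 81567.36 = 3780.32; nΣq² − (Σq)² = 23008.16 − 22560.04 = 448.12
r = 332.64 / √(3780.32 × 448.12) = 332.64 / 1301.5518 ≈ 0.256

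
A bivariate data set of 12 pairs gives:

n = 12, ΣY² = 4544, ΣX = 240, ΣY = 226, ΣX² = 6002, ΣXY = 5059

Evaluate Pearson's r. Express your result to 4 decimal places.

0.9166

r = (nΣXY − ΣXΣY) / √[(nΣX² − (ΣX)²)(nΣY² − (ΣY)²)]
Numerator: 12×5059 − 240×226 = 6468
Denominator: √[(72024 − 57600)(54528 − 51076)] = √[14424 × 3452] = 7056.3197
r = 6468 / 7056.3197 ≈ 0.9166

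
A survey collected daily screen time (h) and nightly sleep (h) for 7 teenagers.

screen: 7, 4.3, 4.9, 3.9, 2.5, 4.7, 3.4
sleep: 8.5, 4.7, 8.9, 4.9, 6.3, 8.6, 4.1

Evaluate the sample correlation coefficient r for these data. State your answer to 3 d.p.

n = 7, Σx = 30.7, Σy = 46, Σx² = 146.61, Σy² = 328.02, Σxy = 212.54
nΣxy − ΣxΣy = 1487.78 − 1412.2 = 75.58
nΣx² − (Σx)² = 1026.27 − 942.49 = 83.78; nΣy² − (Σy)² = 2296.14 − 2116 = 180.14
r = 75.58 / √(83.78 × 180.14) = 75.58 / 122.8500 ≈ 0.615

0.615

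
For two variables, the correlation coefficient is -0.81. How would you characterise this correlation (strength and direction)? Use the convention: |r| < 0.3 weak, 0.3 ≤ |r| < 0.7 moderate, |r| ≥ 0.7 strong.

r = -0.81 < 0 so the relationship is negative.
|r| = 0.81, which falls in the strong range.

strong negative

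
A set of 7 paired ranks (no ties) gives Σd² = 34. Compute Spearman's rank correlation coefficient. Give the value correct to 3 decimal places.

0.393

ρ = 1 − 6Σd² / [n(n²−1)] = 1 − 6×34 / (7×48)
  = 1 − 204/336 = 1 − 0.6071 ≈ 0.393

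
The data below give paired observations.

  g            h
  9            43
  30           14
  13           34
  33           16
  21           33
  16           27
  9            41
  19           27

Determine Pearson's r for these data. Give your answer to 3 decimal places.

n = 8, Σg = 150, Σh = 235, Σg² = 3378, Σh² = 7685, Σgh = 3784
nΣgh − ΣgΣh = 30272 − 35250 = -4978
nΣg² − (Σg)² = 27024 − 22500 = 4524; nΣh² − (Σh)² = 61480 − 55225 = 6255
r = -4978 / √(4524 × 6255) = -4978 / 5319.5507 ≈ -0.936

-0.936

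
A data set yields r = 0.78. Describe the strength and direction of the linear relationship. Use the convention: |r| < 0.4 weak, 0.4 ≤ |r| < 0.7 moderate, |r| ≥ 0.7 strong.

r = 0.78 > 0 so the relationship is positive.
|r| = 0.78, which falls in the strong range.

strong positive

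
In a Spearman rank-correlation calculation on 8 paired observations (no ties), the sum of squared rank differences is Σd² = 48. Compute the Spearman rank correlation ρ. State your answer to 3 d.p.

ρ = 1 − 6Σd² / [n(n²−1)] = 1 − 6×48 / (8×63)
  = 1 − 288/504 = 1 − 0.5714 ≈ 0.429

0.429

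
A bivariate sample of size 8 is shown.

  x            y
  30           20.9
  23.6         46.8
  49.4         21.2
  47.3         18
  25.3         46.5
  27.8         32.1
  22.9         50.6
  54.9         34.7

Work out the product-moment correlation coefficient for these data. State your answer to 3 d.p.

-0.632

n = 8, Σx = 281.2, Σy = 270.8, Σx² = 11085.96, Σy² = 10357.6, Σxy = 8762.76
nΣxy − ΣxΣy = 70102.08 − 76148.96 = -6046.88
nΣx² − (Σx)² = 88687.68 − 79073.44 = 9614.24; nΣy² − (Σy)² = 82860.8 − 73332.64 = 9528.16
r = -6046.88 / √(9614.24 × 9528.16) = -6046.88 / 9571.1032 ≈ -0.632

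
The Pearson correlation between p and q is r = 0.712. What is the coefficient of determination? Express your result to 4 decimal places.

r² = (0.712)² = 0.5069

0.5069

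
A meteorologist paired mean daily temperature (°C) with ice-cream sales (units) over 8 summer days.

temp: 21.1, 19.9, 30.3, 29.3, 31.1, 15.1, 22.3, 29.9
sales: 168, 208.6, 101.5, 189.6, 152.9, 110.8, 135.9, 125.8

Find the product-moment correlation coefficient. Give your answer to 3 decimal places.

n = 8, Σx = 199, Σy = 1193.1, Σx² = 5204.32, Σy² = 187937.87, Σxy = 29546.93
nΣxy − ΣxΣy = 236375.44 − 237426.9 = -1051.46
nΣx² − (Σx)² = 41634.56 − 39601 = 2033.56; nΣy² − (Σy)² = 1503502.96 − 1423487.61 = 80015.35
r = -1051.46 / √(2033.56 × 80015.35) = -1051.46 / 12756.0188 ≈ -0.082

-0.082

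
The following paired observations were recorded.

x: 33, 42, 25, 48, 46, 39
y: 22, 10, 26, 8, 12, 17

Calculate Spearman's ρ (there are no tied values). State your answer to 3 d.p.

Rank x: 2, 4, 1, 6, 5, 3
Rank y: 5, 2, 6, 1, 3, 4
d = rank(x) − rank(y): -3, 2, -5, 5, 2, -1; Σd² = 68
ρ = 1 − 6Σd² / [n(n²−1)] = 1 − 6×68 / (6×35) = 1 − 408/210 ≈ -0.943

-0.943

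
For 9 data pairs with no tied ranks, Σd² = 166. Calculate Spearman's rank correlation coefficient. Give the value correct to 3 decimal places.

ρ = 1 − 6Σd² / [n(n²−1)] = 1 − 6×166 / (9×80)
  = 1 − 996/720 = 1 − 1.3833 ≈ -0.383

-0.383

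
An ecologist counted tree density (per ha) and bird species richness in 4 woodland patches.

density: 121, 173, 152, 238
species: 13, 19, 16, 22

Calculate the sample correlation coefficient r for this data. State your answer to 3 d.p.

0.970

n = 4, Σx = 684, Σy = 70, Σx² = 124318, Σy² = 1270, Σxy = 12528
nΣxy − ΣxΣy = 50112 − 47880 = 2232
nΣx² − (Σx)² = 497272 − 467856 = 29416; nΣy² − (Σy)² = 5080 − 4900 = 180
r = 2232 / √(29416 × 180) = 2232 / 2301.0606 ≈ 0.970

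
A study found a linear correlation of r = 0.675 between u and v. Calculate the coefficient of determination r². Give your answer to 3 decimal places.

0.456

r² = (0.675)² = 0.456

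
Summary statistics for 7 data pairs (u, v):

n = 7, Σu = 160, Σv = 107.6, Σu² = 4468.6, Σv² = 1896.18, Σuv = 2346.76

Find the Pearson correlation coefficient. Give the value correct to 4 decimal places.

-0.2541

r = (nΣuv − ΣuΣv) / √[(nΣu² − (Σu)²)(nΣv² − (Σv)²)]
Numerator: 7×2346.76 − 160×107.6 = -788.68
Denominator: √[(31280.2 − 25600)(13273.26 − 11577.76)] = √[5680.2 × 1695.5] = 3103.3497
r = -788.68 / 3103.3497 ≈ -0.2541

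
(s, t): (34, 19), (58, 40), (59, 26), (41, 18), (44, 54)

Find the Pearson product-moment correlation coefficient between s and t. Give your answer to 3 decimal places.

n = 5, Σs = 236, Σt = 157, Σs² = 11618, Σt² = 5877, Σst = 7614
nΣst − ΣsΣt = 38070 − 37052 = 1018
nΣs² − (Σs)² = 58090 − 55696 = 2394; nΣt² − (Σt)² = 29385 − 24649 = 4736
r = 1018 / √(2394 × 4736) = 1018 / 3367.1923 ≈ 0.302

0.302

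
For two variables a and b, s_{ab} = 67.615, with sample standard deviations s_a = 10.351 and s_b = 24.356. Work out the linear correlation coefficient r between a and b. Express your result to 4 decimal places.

r = Cov(a,b) / (s_a · s_b) = 67.615 / (10.351 × 24.356)
  = 67.615 / 252.1090 ≈ 0.2682

0.2682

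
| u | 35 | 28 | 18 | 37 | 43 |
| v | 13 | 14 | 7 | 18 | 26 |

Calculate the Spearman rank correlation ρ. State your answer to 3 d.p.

0.900

Rank u: 3, 2, 1, 4, 5
Rank v: 2, 3, 1, 4, 5
d = rank(u) − rank(v): 1, -1, 0, 0, 0; Σd² = 2
ρ = 1 − 6Σd² / [n(n²−1)] = 1 − 6×2 / (5×24) = 1 − 12/120 ≈ 0.900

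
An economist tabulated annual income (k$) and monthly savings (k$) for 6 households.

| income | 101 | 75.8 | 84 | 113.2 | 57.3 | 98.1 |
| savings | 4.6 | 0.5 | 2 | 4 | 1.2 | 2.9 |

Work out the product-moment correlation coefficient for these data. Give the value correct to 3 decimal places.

0.845

n = 6, Σx = 529.4, Σy = 15.2, Σx² = 48723.78, Σy² = 51.26, Σxy = 1476.55
nΣxy − ΣxΣy = 8859.3 − 8046.88 = 812.42
nΣx² − (Σx)² = 292342.68 − 280264.36 = 12078.32; nΣy² − (Σy)² = 307.56 − 231.04 = 76.52
r = 812.42 / √(12078.32 × 76.52) = 812.42 / 961.3704 ≈ 0.845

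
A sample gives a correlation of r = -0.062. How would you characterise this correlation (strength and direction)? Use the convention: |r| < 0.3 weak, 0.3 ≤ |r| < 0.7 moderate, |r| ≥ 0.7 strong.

weak negative

r = -0.062 < 0 so the relationship is negative.
|r| = 0.062, which falls in the weak range.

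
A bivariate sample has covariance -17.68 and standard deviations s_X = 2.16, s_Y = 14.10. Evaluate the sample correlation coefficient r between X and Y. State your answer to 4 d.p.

-0.5805

r = Cov(X,Y) / (s_X · s_Y) = -17.68 / (2.16 × 14.10)
  = -17.68 / 30.4560 ≈ -0.5805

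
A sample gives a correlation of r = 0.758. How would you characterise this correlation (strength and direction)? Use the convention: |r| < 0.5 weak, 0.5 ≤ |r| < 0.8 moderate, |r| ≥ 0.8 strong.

moderate positive

r = 0.758 > 0 so the relationship is positive.
|r| = 0.758, which falls in the moderate range.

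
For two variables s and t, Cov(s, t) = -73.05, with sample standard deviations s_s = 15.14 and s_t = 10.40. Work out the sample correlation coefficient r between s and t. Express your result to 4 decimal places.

-0.4639

r = Cov(s,t) / (s_s · s_t) = -73.05 / (15.14 × 10.40)
  = -73.05 / 157.4560 ≈ -0.4639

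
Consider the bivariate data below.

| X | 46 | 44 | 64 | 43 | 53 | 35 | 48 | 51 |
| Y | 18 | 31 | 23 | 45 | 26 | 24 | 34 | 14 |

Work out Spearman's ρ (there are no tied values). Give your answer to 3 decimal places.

-0.381

Rank X: 4, 3, 8, 2, 7, 1, 5, 6
Rank Y: 2, 6, 3, 8, 5, 4, 7, 1
d = rank(X) − rank(Y): 2, -3, 5, -6, 2, -3, -2, 5; Σd² = 116
ρ = 1 − 6Σd² / [n(n²−1)] = 1 − 6×116 / (8×63) = 1 − 696/504 ≈ -0.381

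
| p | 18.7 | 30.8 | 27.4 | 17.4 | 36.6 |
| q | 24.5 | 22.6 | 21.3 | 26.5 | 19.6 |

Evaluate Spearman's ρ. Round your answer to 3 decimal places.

-0.900

Rank p: 2, 4, 3, 1, 5
Rank q: 4, 3, 2, 5, 1
d = rank(p) − rank(q): -2, 1, 1, -4, 4; Σd² = 38
ρ = 1 − 6Σd² / [n(n²−1)] = 1 − 6×38 / (5×24) = 1 − 228/120 ≈ -0.900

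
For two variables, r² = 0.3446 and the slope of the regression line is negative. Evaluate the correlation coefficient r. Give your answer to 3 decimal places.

|r| = √0.3446 = 0.587
The association is negative, so r = −0.587.

-0.587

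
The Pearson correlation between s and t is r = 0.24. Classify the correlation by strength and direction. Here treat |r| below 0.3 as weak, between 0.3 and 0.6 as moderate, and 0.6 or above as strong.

weak positive

r = 0.24 > 0 so the relationship is positive.
|r| = 0.24, which falls in the weak range.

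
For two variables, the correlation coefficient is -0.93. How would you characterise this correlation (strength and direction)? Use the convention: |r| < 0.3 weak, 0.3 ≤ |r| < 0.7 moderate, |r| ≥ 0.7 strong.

strong negative

r = -0.93 < 0 so the relationship is negative.
|r| = 0.93, which falls in the strong range.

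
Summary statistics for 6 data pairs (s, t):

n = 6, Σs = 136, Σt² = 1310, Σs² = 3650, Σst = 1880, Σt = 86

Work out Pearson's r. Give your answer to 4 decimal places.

-0.3310

r = (nΣst − ΣsΣt) / √[(nΣs² − (Σs)²)(nΣt² − (Σt)²)]
Numerator: 6×1880 − 136×86 = -416
Denominator: √[(21900 − 18496)(7860 − 7396)] = √[3404 × 464] = 1256.7641
r = -416 / 1256.7641 ≈ -0.3310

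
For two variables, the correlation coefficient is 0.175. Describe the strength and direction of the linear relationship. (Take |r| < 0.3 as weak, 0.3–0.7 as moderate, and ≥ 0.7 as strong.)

weak positive

r = 0.175 > 0 so the relationship is positive.
|r| = 0.175, which falls in the weak range.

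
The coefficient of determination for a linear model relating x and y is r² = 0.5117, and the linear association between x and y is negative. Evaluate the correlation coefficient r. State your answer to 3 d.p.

|r| = √0.5117 = 0.715
The association is negative, so r = −0.715.

-0.715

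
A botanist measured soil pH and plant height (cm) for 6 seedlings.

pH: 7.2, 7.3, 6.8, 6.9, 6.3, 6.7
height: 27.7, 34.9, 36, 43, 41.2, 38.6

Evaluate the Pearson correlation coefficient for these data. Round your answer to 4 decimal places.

n = 6, Σx = 41.2, Σy = 221.4, Σx² = 283.56, Σy² = 8317.7, Σxy = 1513.89
nΣxy − ΣxΣy = 9083.34 − 9121.68 = -38.34
nΣx² − (Σx)² = 1701.36 − 1697.44 = 3.92; nΣy² − (Σy)² = 49906.2 − 49017.96 = 888.24
r = -38.34 / √(3.92 × 888.24) = -38.34 / 59.0076 ≈ -0.6497

-0.6497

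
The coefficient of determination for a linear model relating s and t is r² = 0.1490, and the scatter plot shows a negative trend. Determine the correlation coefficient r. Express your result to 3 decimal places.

-0.386

|r| = √0.1490 = 0.386
The association is negative, so r = −0.386.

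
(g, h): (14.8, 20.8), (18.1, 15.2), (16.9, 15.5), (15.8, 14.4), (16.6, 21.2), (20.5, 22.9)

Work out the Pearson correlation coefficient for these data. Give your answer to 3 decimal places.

0.298

n = 6, Σg = 102.7, Σh = 110, Σg² = 1777.71, Σh² = 2085.14, Σgh = 1893.8
nΣgh − ΣgΣh = 11362.8 − 11297 = 65.8
nΣg² − (Σg)² = 10666.26 − 10547.29 = 118.97; nΣh² − (Σh)² = 12510.84 − 12100 = 410.84
r = 65.8 / √(118.97 × 410.84) = 65.8 / 221.0829 ≈ 0.298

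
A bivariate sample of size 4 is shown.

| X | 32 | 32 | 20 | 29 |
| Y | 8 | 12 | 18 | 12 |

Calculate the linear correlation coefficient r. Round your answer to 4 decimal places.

n = 4, ΣX = 113, ΣY = 50, ΣX² = 3289, ΣY² = 676, ΣXY = 1348
nΣXY − ΣXΣY = 5392 − 5650 = -258
nΣX² − (ΣX)² = 13156 − 12769 = 387; nΣY² − (ΣY)² = 2704 − 2500 = 204
r = -258 / √(387 × 204) = -258 / 280.9769 ≈ -0.9182

-0.9182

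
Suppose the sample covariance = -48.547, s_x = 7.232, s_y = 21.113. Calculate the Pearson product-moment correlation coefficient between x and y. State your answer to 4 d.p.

r = Cov(x,y) / (s_x · s_y) = -48.547 / (7.232 × 21.113)
  = -48.547 / 152.6892 ≈ -0.3179

-0.3179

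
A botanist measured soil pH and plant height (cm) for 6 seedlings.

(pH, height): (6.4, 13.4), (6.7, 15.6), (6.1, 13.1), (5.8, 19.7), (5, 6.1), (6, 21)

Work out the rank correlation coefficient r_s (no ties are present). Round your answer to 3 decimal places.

0.143

Rank pH: 5, 6, 4, 2, 1, 3
Rank height: 3, 4, 2, 5, 1, 6
d = rank(pH) − rank(height): 2, 2, 2, -3, 0, -3; Σd² = 30
ρ = 1 − 6Σd² / [n(n²−1)] = 1 − 6×30 / (6×35) = 1 − 180/210 ≈ 0.143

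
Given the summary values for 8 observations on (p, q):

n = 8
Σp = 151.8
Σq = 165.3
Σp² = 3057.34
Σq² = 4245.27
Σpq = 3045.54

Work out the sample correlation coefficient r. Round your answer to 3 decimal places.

-0.238

r = (nΣpq − ΣpΣq) / √[(nΣp² − (Σp)²)(nΣq² − (Σq)²)]
Numerator: 8×3045.54 − 151.8×165.3 = -728.22
Denominator: √[(24458.72 − 23043.24)(33962.16 − 27324.09)] = √[1415.48 × 6638.07] = 3065.2986
r = -728.22 / 3065.2986 ≈ -0.238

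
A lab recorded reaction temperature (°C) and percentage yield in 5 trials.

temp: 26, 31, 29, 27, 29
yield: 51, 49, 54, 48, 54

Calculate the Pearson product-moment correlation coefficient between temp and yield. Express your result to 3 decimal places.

n = 5, Σx = 142, Σy = 256, Σx² = 4048, Σy² = 13138, Σxy = 7273
nΣxy − ΣxΣy = 36365 − 36352 = 13
nΣx² − (Σx)² = 20240 − 20164 = 76; nΣy² − (Σy)² = 65690 − 65536 = 154
r = 13 / √(76 × 154) = 13 / 108.1850 ≈ 0.120

0.120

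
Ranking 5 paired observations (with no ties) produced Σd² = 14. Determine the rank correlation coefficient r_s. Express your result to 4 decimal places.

0.3000

ρ = 1 − 6Σd² / [n(n²−1)] = 1 − 6×14 / (5×24)
  = 1 − 84/120 = 1 − 0.70000 ≈ 0.3000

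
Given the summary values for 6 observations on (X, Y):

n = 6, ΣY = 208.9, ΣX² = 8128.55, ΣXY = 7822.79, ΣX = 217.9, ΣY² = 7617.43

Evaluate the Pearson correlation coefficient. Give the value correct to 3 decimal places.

0.868

r = (nΣXY − ΣXΣY) / √[(nΣX² − (ΣX)²)(nΣY² − (ΣY)²)]
Numerator: 6×7822.79 − 217.9×208.9 = 1417.43
Denominator: √[(48771.3 − 47480.41)(45704.58 − 43639.21)] = √[1290.89 × 2065.37] = 1632.8397
r = 1417.43 / 1632.8397 ≈ 0.868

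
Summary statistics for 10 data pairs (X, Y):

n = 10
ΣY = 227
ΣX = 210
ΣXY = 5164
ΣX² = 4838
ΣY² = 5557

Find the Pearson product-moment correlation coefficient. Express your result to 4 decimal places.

0.9546

r = (nΣXY − ΣXΣY) / √[(nΣX² − (ΣX)²)(nΣY² − (ΣY)²)]
Numerator: 10×5164 − 210×227 = 3970
Denominator: √[(48380 − 44100)(55570 − 51529)] = √[4280 × 4041] = 4158.7835
r = 3970 / 4158.7835 ≈ 0.9546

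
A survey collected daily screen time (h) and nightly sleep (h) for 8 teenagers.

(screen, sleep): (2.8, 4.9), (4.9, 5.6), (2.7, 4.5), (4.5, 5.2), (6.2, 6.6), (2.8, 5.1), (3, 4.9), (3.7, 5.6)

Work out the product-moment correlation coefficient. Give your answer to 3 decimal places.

0.902

n = 8, Σx = 30.6, Σy = 42.4, Σx² = 128.36, Σy² = 227.6, Σxy = 167.33
nΣxy − ΣxΣy = 1338.64 − 1297.44 = 41.2
nΣx² − (Σx)² = 1026.88 − 936.36 = 90.52; nΣy² − (Σy)² = 1820.8 − 1797.76 = 23.04
r = 41.2 / √(90.52 × 23.04) = 41.2 / 45.6682 ≈ 0.902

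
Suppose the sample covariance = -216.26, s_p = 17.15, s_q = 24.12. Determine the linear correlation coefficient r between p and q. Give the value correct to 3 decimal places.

r = Cov(p,q) / (s_p · s_q) = -216.26 / (17.15 × 24.12)
  = -216.26 / 413.6580 ≈ -0.523

-0.523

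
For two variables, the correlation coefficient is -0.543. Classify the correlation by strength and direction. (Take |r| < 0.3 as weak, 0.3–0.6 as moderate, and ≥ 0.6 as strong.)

r = -0.543 < 0 so the relationship is negative.
|r| = 0.543, which falls in the moderate range.

moderate negative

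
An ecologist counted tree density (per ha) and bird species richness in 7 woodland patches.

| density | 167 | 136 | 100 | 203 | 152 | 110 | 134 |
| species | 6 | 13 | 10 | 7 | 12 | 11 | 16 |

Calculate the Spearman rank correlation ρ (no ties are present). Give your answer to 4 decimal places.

Rank density: 6, 4, 1, 7, 5, 2, 3
Rank species: 1, 6, 3, 2, 5, 4, 7
d = rank(density) − rank(species): 5, -2, -2, 5, 0, -2, -4; Σd² = 78
ρ = 1 − 6Σd² / [n(n²−1)] = 1 − 6×78 / (7×48) = 1 − 468/336 ≈ -0.3929

-0.3929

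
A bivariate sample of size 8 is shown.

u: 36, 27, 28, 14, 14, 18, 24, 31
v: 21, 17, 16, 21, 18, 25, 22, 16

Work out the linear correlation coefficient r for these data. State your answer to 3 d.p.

n = 8, Σu = 192, Σv = 156, Σu² = 5062, Σv² = 3116, Σuv = 3683
nΣuv − ΣuΣv = 29464 − 29952 = -488
nΣu² − (Σu)² = 40496 − 36864 = 3632; nΣv² − (Σv)² = 24928 − 24336 = 592
r = -488 / √(3632 × 592) = -488 / 1466.3369 ≈ -0.333

-0.333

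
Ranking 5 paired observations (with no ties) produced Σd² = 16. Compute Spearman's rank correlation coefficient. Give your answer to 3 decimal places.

0.200

ρ = 1 − 6Σd² / [n(n²−1)] = 1 − 6×16 / (5×24)
  = 1 − 96/120 = 1 − 0.8000 ≈ 0.200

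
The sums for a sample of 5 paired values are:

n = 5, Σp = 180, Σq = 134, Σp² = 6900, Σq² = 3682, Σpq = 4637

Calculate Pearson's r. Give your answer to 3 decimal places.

-0.958

r = (nΣpq − ΣpΣq) / √[(nΣp² − (Σp)²)(nΣq² − (Σq)²)]
Numerator: 5×4637 − 180×134 = -935
Denominator: √[(34500 − 32400)(18410 − 17956)] = √[2100 × 454] = 976.4220
r = -935 / 976.4220 ≈ -0.958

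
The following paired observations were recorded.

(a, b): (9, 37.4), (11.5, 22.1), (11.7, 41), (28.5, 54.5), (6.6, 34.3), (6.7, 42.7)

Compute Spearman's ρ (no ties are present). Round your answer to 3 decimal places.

0.429

Rank a: 3, 4, 5, 6, 1, 2
Rank b: 3, 1, 4, 6, 2, 5
d = rank(a) − rank(b): 0, 3, 1, 0, -1, -3; Σd² = 20
ρ = 1 − 6Σd² / [n(n²−1)] = 1 − 6×20 / (6×35) = 1 − 120/210 ≈ 0.429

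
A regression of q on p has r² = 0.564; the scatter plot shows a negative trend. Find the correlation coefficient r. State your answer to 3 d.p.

|r| = √0.564 = 0.751
The association is negative, so r = −0.751.

-0.751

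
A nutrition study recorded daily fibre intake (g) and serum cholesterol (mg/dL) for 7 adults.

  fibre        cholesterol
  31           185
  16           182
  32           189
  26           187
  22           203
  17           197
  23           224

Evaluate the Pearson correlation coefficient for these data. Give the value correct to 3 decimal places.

-0.162

n = 7, Σx = 167, Σy = 1367, Σx² = 4219, Σy² = 268233, Σxy = 32524
nΣxy − ΣxΣy = 227668 − 228289 = -621
nΣx² − (Σx)² = 29533 − 27889 = 1644; nΣy² − (Σy)² = 1877631 − 1868689 = 8942
r = -621 / √(1644 × 8942) = -621 / 3834.1424 ≈ -0.162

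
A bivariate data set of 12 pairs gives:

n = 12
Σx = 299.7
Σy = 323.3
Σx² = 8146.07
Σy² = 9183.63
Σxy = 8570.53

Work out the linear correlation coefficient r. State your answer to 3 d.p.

0.887

r = (nΣxy − ΣxΣy) / √[(nΣx² − (Σx)²)(nΣy² − (Σy)²)]
Numerator: 12×8570.53 − 299.7×323.3 = 5953.35
Denominator: √[(97752.84 − 89820.09)(110203.56 − 104522.89)] = √[7932.75 × 5680.67] = 6712.9230
r = 5953.35 / 6712.9230 ≈ 0.887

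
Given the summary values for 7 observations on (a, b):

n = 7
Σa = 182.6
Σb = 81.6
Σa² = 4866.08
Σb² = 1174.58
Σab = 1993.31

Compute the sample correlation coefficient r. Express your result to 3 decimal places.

-0.893

r = (nΣab − ΣaΣb) / √[(nΣa² − (Σa)²)(nΣb² − (Σb)²)]
Numerator: 7×1993.31 − 182.6×81.6 = -946.99
Denominator: √[(34062.56 − 33342.76)(8222.06 − 6658.56)] = √[719.8 × 1563.5] = 1060.8522
r = -946.99 / 1060.8522 ≈ -0.893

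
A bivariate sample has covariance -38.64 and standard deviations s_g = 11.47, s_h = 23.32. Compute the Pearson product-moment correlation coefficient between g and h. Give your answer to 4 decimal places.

r = Cov(g,h) / (s_g · s_h) = -38.64 / (11.47 × 23.32)
  = -38.64 / 267.4804 ≈ -0.1445

-0.1445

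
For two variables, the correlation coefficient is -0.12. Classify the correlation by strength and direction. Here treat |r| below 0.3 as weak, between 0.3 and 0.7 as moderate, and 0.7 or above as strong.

r = -0.12 < 0 so the relationship is negative.
|r| = 0.12, which falls in the weak range.

weak negative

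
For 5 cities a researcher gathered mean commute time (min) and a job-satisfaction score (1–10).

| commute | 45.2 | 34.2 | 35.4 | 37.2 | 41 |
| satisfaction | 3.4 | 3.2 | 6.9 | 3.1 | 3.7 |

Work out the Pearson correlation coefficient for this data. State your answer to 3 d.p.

n = 5, Σx = 193, Σy = 20.3, Σx² = 7530.68, Σy² = 92.71, Σxy = 774.4
nΣxy − ΣxΣy = 3872 − 3917.9 = -45.9
nΣx² − (Σx)² = 37653.4 − 37249 = 404.4; nΣy² − (Σy)² = 463.55 − 412.09 = 51.46
r = -45.9 / √(404.4 × 51.46) = -45.9 / 144.2582 ≈ -0.318

-0.318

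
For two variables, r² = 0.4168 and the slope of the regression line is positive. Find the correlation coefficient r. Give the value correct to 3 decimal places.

0.646

|r| = √0.4168 = 0.646
The association is positive, so r = 0.646.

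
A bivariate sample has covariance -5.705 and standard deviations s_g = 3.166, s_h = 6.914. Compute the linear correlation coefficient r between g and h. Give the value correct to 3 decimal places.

-0.261

r = Cov(g,h) / (s_g · s_h) = -5.705 / (3.166 × 6.914)
  = -5.705 / 21.8897 ≈ -0.261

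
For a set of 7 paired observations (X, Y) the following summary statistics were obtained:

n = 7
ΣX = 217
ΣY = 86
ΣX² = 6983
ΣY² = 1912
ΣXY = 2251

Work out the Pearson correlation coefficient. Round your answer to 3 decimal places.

r = (nΣXY − ΣXΣY) / √[(nΣX² − (ΣX)²)(nΣY² − (ΣY)²)]
Numerator: 7×2251 − 217×86 = -2905
Denominator: √[(48881 − 47089)(13384 − 7396)] = √[1792 × 5988] = 3275.7436
r = -2905 / 3275.7436 ≈ -0.887

-0.887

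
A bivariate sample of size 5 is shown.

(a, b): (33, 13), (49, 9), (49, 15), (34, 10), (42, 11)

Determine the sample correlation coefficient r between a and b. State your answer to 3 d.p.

0.078

n = 5, Σa = 207, Σb = 58, Σa² = 8811, Σb² = 696, Σab = 2407
nΣab − ΣaΣb = 12035 − 12006 = 29
nΣa² − (Σa)² = 44055 − 42849 = 1206; nΣb² − (Σb)² = 3480 − 3364 = 116
r = 29 / √(1206 × 116) = 29 / 374.0267 ≈ 0.078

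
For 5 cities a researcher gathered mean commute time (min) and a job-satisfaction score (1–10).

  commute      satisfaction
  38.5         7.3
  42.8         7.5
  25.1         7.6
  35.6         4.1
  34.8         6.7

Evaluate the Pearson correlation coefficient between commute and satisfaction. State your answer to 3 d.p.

-0.053

n = 5, Σx = 176.8, Σy = 33.2, Σx² = 6422.5, Σy² = 229, Σxy = 1171.93
nΣxy − ΣxΣy = 5859.65 − 5869.76 = -10.11
nΣx² − (Σx)² = 32112.5 − 31258.24 = 854.26; nΣy² − (Σy)² = 1145 − 1102.24 = 42.76
r = -10.11 / √(854.26 × 42.76) = -10.11 / 191.1234 ≈ -0.053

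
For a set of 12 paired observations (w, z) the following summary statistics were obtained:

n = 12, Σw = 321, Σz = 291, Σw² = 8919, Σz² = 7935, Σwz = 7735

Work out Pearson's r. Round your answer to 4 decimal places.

-0.0912

r = (nΣwz − ΣwΣz) / √[(nΣw² − (Σw)²)(nΣz² − (Σz)²)]
Numerator: 12×7735 − 321×291 = -591
Denominator: √[(107028 − 103041)(95220 − 84681)] = √[3987 × 10539] = 6482.2059
r = -591 / 6482.2059 ≈ -0.0912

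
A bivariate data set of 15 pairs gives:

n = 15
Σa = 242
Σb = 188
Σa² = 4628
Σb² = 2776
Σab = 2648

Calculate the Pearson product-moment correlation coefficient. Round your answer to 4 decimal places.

r = (nΣab − ΣaΣb) / √[(nΣa² − (Σa)²)(nΣb² − (Σb)²)]
Numerator: 15×2648 − 242×188 = -5776
Denominator: √[(69420 − 58564)(41640 − 35344)] = √[10856 × 6296] = 8267.3681
r = -5776 / 8267.3681 ≈ -0.6987

-0.6987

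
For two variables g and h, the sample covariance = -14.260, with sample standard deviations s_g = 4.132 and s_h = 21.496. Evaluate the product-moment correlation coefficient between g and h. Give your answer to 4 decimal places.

-0.1605

r = Cov(g,h) / (s_g · s_h) = -14.260 / (4.132 × 21.496)
  = -14.260 / 88.8215 ≈ -0.1605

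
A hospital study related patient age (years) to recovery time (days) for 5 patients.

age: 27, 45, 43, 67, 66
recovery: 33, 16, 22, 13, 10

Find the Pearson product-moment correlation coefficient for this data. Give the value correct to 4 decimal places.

n = 5, Σx = 248, Σy = 94, Σx² = 13448, Σy² = 2098, Σxy = 4088
nΣxy − ΣxΣy = 20440 − 23312 = -2872
nΣx² − (Σx)² = 67240 − 61504 = 5736; nΣy² − (Σy)² = 10490 − 8836 = 1654
r = -2872 / √(5736 × 1654) = -2872 / 3080.1532 ≈ -0.9324

-0.9324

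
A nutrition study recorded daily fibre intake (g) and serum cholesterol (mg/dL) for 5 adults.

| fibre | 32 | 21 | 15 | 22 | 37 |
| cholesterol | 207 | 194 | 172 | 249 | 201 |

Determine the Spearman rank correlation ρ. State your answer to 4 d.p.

Rank fibre: 4, 2, 1, 3, 5
Rank cholesterol: 4, 2, 1, 5, 3
d = rank(fibre) − rank(cholesterol): 0, 0, 0, -2, 2; Σd² = 8
ρ = 1 − 6Σd² / [n(n²−1)] = 1 − 6×8 / (5×24) = 1 − 48/120 ≈ 0.6000

0.6000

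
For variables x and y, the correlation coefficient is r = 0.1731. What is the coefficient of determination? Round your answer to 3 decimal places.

0.030

r² = (0.1731)² = 0.030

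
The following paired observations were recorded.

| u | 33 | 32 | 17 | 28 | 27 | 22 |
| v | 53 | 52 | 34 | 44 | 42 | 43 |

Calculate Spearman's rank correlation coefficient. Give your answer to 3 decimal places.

0.943

Rank u: 6, 5, 1, 4, 3, 2
Rank v: 6, 5, 1, 4, 2, 3
d = rank(u) − rank(v): 0, 0, 0, 0, 1, -1; Σd² = 2
ρ = 1 − 6Σd² / [n(n²−1)] = 1 − 6×2 / (6×35) = 1 − 12/210 ≈ 0.943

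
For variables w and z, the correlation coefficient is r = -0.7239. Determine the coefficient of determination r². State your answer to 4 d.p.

0.5240

r² = (-0.7239)² = 0.5240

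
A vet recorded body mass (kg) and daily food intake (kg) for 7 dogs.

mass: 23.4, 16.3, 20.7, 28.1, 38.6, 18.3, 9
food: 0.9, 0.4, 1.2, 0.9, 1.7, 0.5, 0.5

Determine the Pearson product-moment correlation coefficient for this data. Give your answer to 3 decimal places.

0.855

n = 7, Σx = 154.4, Σy = 6.1, Σx² = 3937.2, Σy² = 6.61, Σxy = 156.98
nΣxy − ΣxΣy = 1098.86 − 941.84 = 157.02
nΣx² − (Σx)² = 27560.4 − 23839.36 = 3721.04; nΣy² − (Σy)² = 46.27 − 37.21 = 9.06
r = 157.02 / √(3721.04 × 9.06) = 157.02 / 183.6100 ≈ 0.855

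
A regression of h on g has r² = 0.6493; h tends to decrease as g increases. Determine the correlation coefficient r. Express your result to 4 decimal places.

-0.8058

|r| = √0.6493 = 0.8058
The association is negative, so r = −0.8058.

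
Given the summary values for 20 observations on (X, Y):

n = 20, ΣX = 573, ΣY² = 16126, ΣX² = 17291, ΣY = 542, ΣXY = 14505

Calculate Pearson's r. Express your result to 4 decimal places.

-0.9126

r = (nΣXY − ΣXΣY) / √[(nΣX² − (ΣX)²)(nΣY² − (ΣY)²)]
Numerator: 20×14505 − 573×542 = -20466
Denominator: √[(345820 − 328329)(322520 − 293764)] = √[17491 × 28756] = 22427.0193
r = -20466 / 22427.0193 ≈ -0.9126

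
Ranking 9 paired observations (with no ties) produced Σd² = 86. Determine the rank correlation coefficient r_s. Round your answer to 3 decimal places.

ρ = 1 − 6Σd² / [n(n²−1)] = 1 − 6×86 / (9×80)
  = 1 − 516/720 = 1 − 0.7167 ≈ 0.283

0.283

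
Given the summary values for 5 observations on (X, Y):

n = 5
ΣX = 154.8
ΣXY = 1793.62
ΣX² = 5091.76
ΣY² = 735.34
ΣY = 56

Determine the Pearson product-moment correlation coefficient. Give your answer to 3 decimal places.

0.333

r = (nΣXY − ΣXΣY) / √[(nΣX² − (ΣX)²)(nΣY² − (ΣY)²)]
Numerator: 5×1793.62 − 154.8×56 = 299.3
Denominator: √[(25458.8 − 23963.04)(3676.7 − 3136)] = √[1495.76 × 540.7] = 899.3094
r = 299.3 / 899.3094 ≈ 0.333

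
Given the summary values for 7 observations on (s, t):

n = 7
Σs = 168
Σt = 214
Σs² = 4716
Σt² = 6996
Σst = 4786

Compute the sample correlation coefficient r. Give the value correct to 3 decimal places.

r = (nΣst − ΣsΣt) / √[(nΣs² − (Σs)²)(nΣt² − (Σt)²)]
Numerator: 7×4786 − 168×214 = -2450
Denominator: √[(33012 − 28224)(48972 − 45796)] = √[4788 × 3176] = 3899.5754
r = -2450 / 3899.5754 ≈ -0.628

-0.628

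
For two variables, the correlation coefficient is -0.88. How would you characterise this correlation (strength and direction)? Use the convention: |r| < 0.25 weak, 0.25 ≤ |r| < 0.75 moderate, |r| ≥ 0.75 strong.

r = -0.88 < 0 so the relationship is negative.
|r| = 0.88, which falls in the strong range.

strong negative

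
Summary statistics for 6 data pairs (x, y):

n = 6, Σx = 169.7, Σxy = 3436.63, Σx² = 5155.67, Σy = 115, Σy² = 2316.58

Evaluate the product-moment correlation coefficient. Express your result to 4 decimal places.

r = (nΣxy − ΣxΣy) / √[(nΣx² − (Σx)²)(nΣy² − (Σy)²)]
Numerator: 6×3436.63 − 169.7×115 = 1104.28
Denominator: √[(30934.02 − 28798.09)(13899.48 − 13225)] = √[2135.93 × 674.48] = 1200.2675
r = 1104.28 / 1200.2675 ≈ 0.9200

0.9200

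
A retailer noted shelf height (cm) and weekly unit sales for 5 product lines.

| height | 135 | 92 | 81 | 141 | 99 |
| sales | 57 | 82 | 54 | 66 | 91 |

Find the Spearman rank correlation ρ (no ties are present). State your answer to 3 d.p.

0.200

Rank height: 4, 2, 1, 5, 3
Rank sales: 2, 4, 1, 3, 5
d = rank(height) − rank(sales): 2, -2, 0, 2, -2; Σd² = 16
ρ = 1 − 6Σd² / [n(n²−1)] = 1 − 6×16 / (5×24) = 1 − 96/120 ≈ 0.200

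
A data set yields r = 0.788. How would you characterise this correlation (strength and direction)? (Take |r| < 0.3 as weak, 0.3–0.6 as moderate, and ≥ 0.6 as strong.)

strong positive

r = 0.788 > 0 so the relationship is positive.
|r| = 0.788, which falls in the strong range.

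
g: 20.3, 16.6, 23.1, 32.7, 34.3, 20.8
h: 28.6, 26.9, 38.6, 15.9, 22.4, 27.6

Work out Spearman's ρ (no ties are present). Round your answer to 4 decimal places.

-0.4286

Rank g: 2, 1, 4, 5, 6, 3
Rank h: 5, 3, 6, 1, 2, 4
d = rank(g) − rank(h): -3, -2, -2, 4, 4, -1; Σd² = 50
ρ = 1 − 6Σd² / [n(n²−1)] = 1 − 6×50 / (6×35) = 1 − 300/210 ≈ -0.4286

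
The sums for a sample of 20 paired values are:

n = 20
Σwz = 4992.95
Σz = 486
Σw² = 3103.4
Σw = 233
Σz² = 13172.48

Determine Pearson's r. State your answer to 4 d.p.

-0.9189

r = (nΣwz − ΣwΣz) / √[(nΣw² − (Σw)²)(nΣz² − (Σz)²)]
Numerator: 20×4992.95 − 233×486 = -13379
Denominator: √[(62068 − 54289)(263449.6 − 236196)] = √[7779 × 27253.6] = 14560.4174
r = -13379 / 14560.4174 ≈ -0.9189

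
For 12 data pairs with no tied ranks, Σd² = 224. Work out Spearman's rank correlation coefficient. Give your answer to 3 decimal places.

0.217

ρ = 1 − 6Σd² / [n(n²−1)] = 1 − 6×224 / (12×143)
  = 1 − 1344/1716 = 1 − 0.7832 ≈ 0.217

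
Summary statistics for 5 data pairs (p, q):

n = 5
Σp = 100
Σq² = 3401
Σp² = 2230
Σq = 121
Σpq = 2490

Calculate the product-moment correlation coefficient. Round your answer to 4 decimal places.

0.2123

r = (nΣpq − ΣpΣq) / √[(nΣp² − (Σp)²)(nΣq² − (Σq)²)]
Numerator: 5×2490 − 100×121 = 350
Denominator: √[(11150 − 10000)(17005 − 14641)] = √[1150 × 2364] = 1648.8178
r = 350 / 1648.8178 ≈ 0.2123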